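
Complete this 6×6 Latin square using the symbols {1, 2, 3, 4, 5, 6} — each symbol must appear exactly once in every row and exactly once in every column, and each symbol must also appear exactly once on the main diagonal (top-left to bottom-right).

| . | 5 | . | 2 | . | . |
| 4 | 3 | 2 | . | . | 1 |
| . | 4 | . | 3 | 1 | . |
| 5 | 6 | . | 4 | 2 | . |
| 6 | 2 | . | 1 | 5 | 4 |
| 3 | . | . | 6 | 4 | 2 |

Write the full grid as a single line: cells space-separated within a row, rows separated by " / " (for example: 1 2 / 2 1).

1 5 4 2 3 6 / 4 3 2 5 6 1 / 2 4 6 3 1 5 / 5 6 1 4 2 3 / 6 2 3 1 5 4 / 3 1 5 6 4 2

(r1,c1) = 1
(r2,c4) = 5
(r2,c5) = 6
(r3,c1) = 2
(r3,c3) = 6
(r3,c6) = 5
(r4,c6) = 3
(r5,c3) = 3
(r6,c2) = 1
(r6,c3) = 5
(r1,c3) = 4
(r1,c5) = 3
(r1,c6) = 6
(r4,c3) = 1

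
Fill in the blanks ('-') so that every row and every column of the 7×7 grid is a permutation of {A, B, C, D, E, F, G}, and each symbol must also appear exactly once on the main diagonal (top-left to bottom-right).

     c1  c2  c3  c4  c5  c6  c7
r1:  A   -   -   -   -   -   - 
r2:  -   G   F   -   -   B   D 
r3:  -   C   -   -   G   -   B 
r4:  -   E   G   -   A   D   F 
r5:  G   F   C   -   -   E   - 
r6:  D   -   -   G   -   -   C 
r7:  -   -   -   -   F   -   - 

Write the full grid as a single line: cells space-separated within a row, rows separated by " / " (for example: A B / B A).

A B E F D C G / E G F A C B D / F C D E G A B / B E G C A D F / G F C D B E A / D A B G E F C / C D A B F G E

(r5,c7) = A
(r6,c6) = F
(r7,c7) = E
(r1,c7) = G
(r3,c3) = D
(r3,c6) = A
(r5,c5) = B
(r6,c5) = E
(r1,c6) = C
(r2,c5) = C
(r4,c4) = C
(r5,c4) = D
(r7,c6) = G
(r1,c5) = D
(r2,c1) = E
(r2,c4) = A
(r3,c1) = F
(r3,c4) = E
(r4,c1) = B
(r7,c1) = C
(r7,c4) = B
(r1,c2) = B
(r1,c3) = E
(r1,c4) = F
(r6,c2) = A
(r6,c3) = B
(r7,c2) = D
(r7,c3) = A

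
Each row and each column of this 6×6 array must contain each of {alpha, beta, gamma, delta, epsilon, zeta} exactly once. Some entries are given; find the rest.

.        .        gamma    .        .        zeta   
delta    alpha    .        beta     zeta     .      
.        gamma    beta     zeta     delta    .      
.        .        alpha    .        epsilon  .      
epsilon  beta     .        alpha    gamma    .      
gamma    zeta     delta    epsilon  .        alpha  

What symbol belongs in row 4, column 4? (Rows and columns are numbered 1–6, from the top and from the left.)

gamma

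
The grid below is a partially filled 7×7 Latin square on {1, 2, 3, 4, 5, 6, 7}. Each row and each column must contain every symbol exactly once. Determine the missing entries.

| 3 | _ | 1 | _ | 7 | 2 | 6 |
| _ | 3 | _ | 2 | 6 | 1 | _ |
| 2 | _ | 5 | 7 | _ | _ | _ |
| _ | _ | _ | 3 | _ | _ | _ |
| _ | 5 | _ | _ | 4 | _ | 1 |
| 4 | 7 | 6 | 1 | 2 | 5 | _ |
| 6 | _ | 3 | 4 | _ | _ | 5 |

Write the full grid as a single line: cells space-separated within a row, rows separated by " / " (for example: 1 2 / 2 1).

3 4 1 5 7 2 6 / 5 3 4 2 6 1 7 / 2 1 5 7 3 6 4 / 1 6 7 3 5 4 2 / 7 5 2 6 4 3 1 / 4 7 6 1 2 5 3 / 6 2 3 4 1 7 5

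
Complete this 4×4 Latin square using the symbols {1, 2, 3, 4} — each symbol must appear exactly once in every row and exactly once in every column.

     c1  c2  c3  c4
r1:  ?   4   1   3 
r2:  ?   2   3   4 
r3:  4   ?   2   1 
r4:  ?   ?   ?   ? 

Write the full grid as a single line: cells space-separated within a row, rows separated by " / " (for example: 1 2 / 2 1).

At row 1, column 1: row 1 has {1,3,4}; column 1 has {4}; that leaves 2.
At row 2, column 1: row 2 has {2,3,4}; column 1 has {2,4}; that leaves 1.
At row 3, column 2: row 3 has {1,2,4}; column 2 has {2,4}; that leaves 3.
At row 4, column 1: row 4 is empty so far; column 1 has {1,2,4}; that leaves 3.
At row 4, column 2: row 4 has {3}; column 2 has {2,3,4}; that leaves 1.
At row 4, column 3: row 4 has {1,3}; column 3 has {1,2,3}; that leaves 4.
At row 4, column 4: row 4 has {1,3,4}; column 4 has {1,3,4}; that leaves 2.

2 4 1 3 / 1 2 3 4 / 4 3 2 1 / 3 1 4 2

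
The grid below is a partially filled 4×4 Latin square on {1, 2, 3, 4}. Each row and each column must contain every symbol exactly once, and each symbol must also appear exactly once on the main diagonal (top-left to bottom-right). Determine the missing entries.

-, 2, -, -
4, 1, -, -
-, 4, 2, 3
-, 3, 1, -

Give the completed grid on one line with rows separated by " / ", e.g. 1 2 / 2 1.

Cell (r1,c1): row 1 has {2}; column 1 has {4}; the diagonal has {1,2} → 3.
Cell (r1,c3): row 1 has {2,3}; column 3 has {1,2} → 4.
Cell (r1,c4): row 1 has {2,3,4}; column 4 has {3} → 1.
Cell (r2,c3): row 2 has {1,4}; column 3 has {1,2,4} → 3.
Cell (r2,c4): row 2 has {1,3,4}; column 4 has {1,3} → 2.
Cell (r3,c1): row 3 has {2,3,4}; column 1 has {3,4} → 1.
Cell (r4,c1): row 4 has {1,3}; column 1 has {1,3,4} → 2.
Cell (r4,c4): row 4 has {1,2,3}; column 4 has {1,2,3}; the diagonal has {1,2,3} → 4.

3 2 4 1 / 4 1 3 2 / 1 4 2 3 / 2 3 1 4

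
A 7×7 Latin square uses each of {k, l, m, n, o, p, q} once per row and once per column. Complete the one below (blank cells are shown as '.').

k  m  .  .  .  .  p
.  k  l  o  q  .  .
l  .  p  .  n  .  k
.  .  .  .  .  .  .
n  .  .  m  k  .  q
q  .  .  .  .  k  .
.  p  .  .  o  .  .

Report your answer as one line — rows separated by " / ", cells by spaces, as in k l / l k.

k m q n l o p / p k l o q n m / l o p q n m k / o q k p m l n / n l o m k p q / q n m l p k o / m p n k o q l

(r1,c5) = l
(r3,c4) = q
(r5,c3) = o
(r7,c1) = m
(r1,c4) = n
(r2,c1) = p
(r3,c2) = o
(r3,c6) = m
(r4,c1) = o
(r5,c2) = l
(r5,c6) = p
(r6,c2) = n
(r6,c3) = m
(r6,c5) = p
(r1,c3) = q
(r1,c6) = o
(r2,c6) = n
(r2,c7) = m
(r4,c2) = q
(r4,c5) = m
(r4,c6) = l
(r4,c7) = n
(r6,c4) = l
(r6,c7) = o
(r7,c4) = k
(r7,c6) = q
(r7,c7) = l
(r4,c3) = k
(r4,c4) = p
(r7,c3) = n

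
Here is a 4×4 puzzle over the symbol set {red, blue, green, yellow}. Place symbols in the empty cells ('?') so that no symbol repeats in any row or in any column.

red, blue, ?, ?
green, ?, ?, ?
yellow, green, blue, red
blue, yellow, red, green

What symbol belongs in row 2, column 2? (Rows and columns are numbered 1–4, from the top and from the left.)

red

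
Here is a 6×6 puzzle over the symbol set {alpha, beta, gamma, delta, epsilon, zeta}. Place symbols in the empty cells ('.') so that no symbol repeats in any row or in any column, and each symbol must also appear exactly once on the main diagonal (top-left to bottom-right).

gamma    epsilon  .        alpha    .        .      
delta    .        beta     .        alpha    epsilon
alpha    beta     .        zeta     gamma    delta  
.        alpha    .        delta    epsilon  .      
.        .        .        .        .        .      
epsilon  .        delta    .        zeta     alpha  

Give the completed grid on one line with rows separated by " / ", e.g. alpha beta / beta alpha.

(r1,c3) = zeta
(r1,c6) = beta
(r2,c2) = zeta
(r2,c4) = gamma
(r3,c3) = epsilon
(r4,c3) = gamma
(r4,c6) = zeta
(r5,c3) = alpha
(r5,c5) = beta
(r5,c6) = gamma
(r6,c2) = gamma
(r6,c4) = beta
(r1,c5) = delta
(r4,c1) = beta
(r5,c1) = zeta
(r5,c2) = delta
(r5,c4) = epsilon

gamma epsilon zeta alpha delta beta / delta zeta beta gamma alpha epsilon / alpha beta epsilon zeta gamma delta / beta alpha gamma delta epsilon zeta / zeta delta alpha epsilon beta gamma / epsilon gamma delta beta zeta alpha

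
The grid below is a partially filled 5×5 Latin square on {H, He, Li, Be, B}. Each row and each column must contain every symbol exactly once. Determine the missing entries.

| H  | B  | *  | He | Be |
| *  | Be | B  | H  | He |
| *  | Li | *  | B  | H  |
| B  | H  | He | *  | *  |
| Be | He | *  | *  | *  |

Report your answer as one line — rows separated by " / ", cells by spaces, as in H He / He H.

Cell (r1,c3): row 1 has {H,He,Be,B}; column 3 has {He,B} → Li.
Cell (r2,c1): row 2 has {H,He,Be,B}; column 1 has {H,Be,B} → Li.
Cell (r3,c1): row 3 has {H,Li,B}; column 1 has {H,Li,Be,B} → He.
Cell (r3,c3): row 3 has {H,He,Li,B}; column 3 has {He,Li,B} → Be.
Cell (r4,c5): row 4 has {H,He,B}; column 5 has {H,He,Be} → Li.
Cell (r5,c3): row 5 has {He,Be}; column 3 has {He,Li,Be,B} → H.
Cell (r5,c4): row 5 has {H,He,Be}; column 4 has {H,He,B} → Li.
Cell (r5,c5): row 5 has {H,He,Li,Be}; column 5 has {H,He,Li,Be} → B.
Cell (r4,c4): row 4 has {H,He,Li,B}; column 4 has {H,He,Li,B} → Be.

H B Li He Be / Li Be B H He / He Li Be B H / B H He Be Li / Be He H Li B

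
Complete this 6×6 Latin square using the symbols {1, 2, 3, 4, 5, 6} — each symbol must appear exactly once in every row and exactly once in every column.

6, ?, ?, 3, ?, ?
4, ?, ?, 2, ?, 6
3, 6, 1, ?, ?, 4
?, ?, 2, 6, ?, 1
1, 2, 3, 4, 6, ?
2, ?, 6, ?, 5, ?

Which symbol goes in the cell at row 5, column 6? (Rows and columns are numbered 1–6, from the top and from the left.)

Cell (r2,c3): row 2 has {2,4,6}; column 3 has {1,2,3,6} → 5.
Cell (r3,c4): row 3 has {1,3,4,6}; column 4 has {2,3,4,6} → 5.
Cell (r3,c5): row 3 has {1,3,4,5,6}; column 5 has {5,6} → 2.
Cell (r4,c1): row 4 has {1,2,6}; column 1 has {1,2,3,4,6} → 5.
Cell (r5,c6): row 5 has {1,2,3,4,6}; column 6 has {1,4,6} → 5.

5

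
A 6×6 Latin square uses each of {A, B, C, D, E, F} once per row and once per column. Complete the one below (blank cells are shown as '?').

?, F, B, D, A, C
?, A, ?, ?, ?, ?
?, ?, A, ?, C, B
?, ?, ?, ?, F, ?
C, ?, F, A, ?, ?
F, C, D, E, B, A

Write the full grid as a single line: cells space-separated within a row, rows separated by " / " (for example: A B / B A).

E F B D A C / B A E C D F / D E A F C B / A D C B F E / C B F A E D / F C D E B A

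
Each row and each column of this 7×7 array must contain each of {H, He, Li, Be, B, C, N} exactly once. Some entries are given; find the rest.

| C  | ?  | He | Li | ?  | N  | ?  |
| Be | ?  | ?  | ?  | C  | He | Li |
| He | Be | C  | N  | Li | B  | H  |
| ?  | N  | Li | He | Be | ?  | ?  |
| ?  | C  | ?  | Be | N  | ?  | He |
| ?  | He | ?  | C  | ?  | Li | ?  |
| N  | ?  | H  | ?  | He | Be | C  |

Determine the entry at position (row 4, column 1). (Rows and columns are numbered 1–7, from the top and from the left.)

H

(r4,c7) = B
(r5,c3) = B
(r5,c6) = H
(r7,c4) = B
(r1,c7) = Be
(r2,c3) = N
(r2,c4) = H
(r4,c1) = H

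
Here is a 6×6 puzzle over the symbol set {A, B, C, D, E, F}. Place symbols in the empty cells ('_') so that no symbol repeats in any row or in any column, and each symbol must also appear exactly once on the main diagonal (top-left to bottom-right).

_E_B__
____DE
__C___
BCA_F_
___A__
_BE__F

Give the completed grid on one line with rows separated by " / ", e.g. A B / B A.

D E F B C A / F A B C D E / A D C F E B / B C A E F D / E F D A B C / C B E D A F

(r2,c2): row 2 has {D,E}; column 2 has {B,C,E}; the diagonal has {C,F}, so it must be A.
(r4,c6): row 4 has {A,B,C,F}; column 6 has {E,F}, so it must be D.
(r1,c1): row 1 has {B,E}; column 1 has {B}; the diagonal has {A,C,F}, so it must be D.
(r1,c3): row 1 has {B,D,E}; column 3 has {A,C,E}, so it must be F.
(r2,c3): row 2 has {A,D,E}; column 3 has {A,C,E,F}, so it must be B.
(r4,c4): row 4 has {A,B,C,D,F}; column 4 has {A,B}; the diagonal has {A,C,D,F}, so it must be E.
(r5,c3): row 5 has {A}; column 3 has {A,B,C,E,F}, so it must be D.
(r5,c5): row 5 has {A,D}; column 5 has {D,F}; the diagonal has {A,C,D,E,F}, so it must be B.
(r5,c6): row 5 has {A,B,D}; column 6 has {D,E,F}, so it must be C.
(r1,c6): row 1 has {B,D,E,F}; column 6 has {C,D,E,F}, so it must be A.
(r3,c6): row 3 has {C}; column 6 has {A,C,D,E,F}, so it must be B.
(r5,c2): row 5 has {A,B,C,D}; column 2 has {A,B,C,E}, so it must be F.
(r1,c5): row 1 has {A,B,D,E,F}; column 5 has {B,D,F}, so it must be C.
(r3,c2): row 3 has {B,C}; column 2 has {A,B,C,E,F}, so it must be D.
(r3,c4): row 3 has {B,C,D}; column 4 has {A,B,E}, so it must be F.
(r5,c1): row 5 has {A,B,C,D,F}; column 1 has {B,D}, so it must be E.
(r6,c5): row 6 has {B,E,F}; column 5 has {B,C,D,F}, so it must be A.
(r2,c4): row 2 has {A,B,D,E}; column 4 has {A,B,E,F}, so it must be C.
(r3,c1): row 3 has {B,C,D,F}; column 1 has {B,D,E}, so it must be A.
(r3,c5): row 3 has {A,B,C,D,F}; column 5 has {A,B,C,D,F}, so it must be E.
(r6,c1): row 6 has {A,B,E,F}; column 1 has {A,B,D,E}, so it must be C.
(r6,c4): row 6 has {A,B,C,E,F}; column 4 has {A,B,C,E,F}, so it must be D.
(r2,c1): row 2 has {A,B,C,D,E}; column 1 has {A,B,C,D,E}, so it must be F.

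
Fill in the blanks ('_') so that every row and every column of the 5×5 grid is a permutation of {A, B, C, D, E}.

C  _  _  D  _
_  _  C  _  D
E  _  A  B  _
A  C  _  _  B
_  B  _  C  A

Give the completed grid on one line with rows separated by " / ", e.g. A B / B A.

C A B D E / B E C A D / E D A B C / A C D E B / D B E C A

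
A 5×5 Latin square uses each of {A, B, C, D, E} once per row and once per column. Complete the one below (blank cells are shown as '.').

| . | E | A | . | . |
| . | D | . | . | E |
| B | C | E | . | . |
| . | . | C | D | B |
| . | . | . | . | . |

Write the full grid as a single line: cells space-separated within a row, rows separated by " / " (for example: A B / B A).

row 2 has {D,E}; column 3 has {A,C,E} — only B is left for (r2,c3).
row 3 has {B,C,E}; column 4 has {D} — only A is left for (r3,c4).
row 3 has {A,B,C,E}; column 5 has {B,E} — only D is left for (r3,c5).
row 4 has {B,C,D}; column 2 has {C,D,E} — only A is left for (r4,c2).
row 5 is empty so far; column 2 has {A,C,D,E} — only B is left for (r5,c2).
row 5 has {B}; column 3 has {A,B,C,E} — only D is left for (r5,c3).
row 1 has {A,E}; column 5 has {B,D,E} — only C is left for (r1,c5).
row 2 has {B,D,E}; column 4 has {A,D} — only C is left for (r2,c4).
row 4 has {A,B,C,D}; column 1 has {B} — only E is left for (r4,c1).
row 5 has {B,D}; column 4 has {A,C,D} — only E is left for (r5,c4).
row 5 has {B,D,E}; column 5 has {B,C,D,E} — only A is left for (r5,c5).
row 1 has {A,C,E}; column 1 has {B,E} — only D is left for (r1,c1).
row 1 has {A,C,D,E}; column 4 has {A,C,D,E} — only B is left for (r1,c4).
row 2 has {B,C,D,E}; column 1 has {B,D,E} — only A is left for (r2,c1).
row 5 has {A,B,D,E}; column 1 has {A,B,D,E} — only C is left for (r5,c1).

D E A B C / A D B C E / B C E A D / E A C D B / C B D E A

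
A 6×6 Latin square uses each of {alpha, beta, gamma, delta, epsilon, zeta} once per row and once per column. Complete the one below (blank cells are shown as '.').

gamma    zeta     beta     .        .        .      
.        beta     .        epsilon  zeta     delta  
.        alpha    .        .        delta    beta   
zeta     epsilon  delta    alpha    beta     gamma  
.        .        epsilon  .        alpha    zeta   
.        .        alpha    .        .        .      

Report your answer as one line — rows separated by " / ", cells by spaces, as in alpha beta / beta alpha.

(r1,c4): row 1 has {beta,gamma,zeta}; column 4 has {alpha,epsilon}, so it must be delta.
(r1,c5): row 1 has {beta,gamma,delta,zeta}; column 5 has {alpha,beta,delta,zeta}, so it must be epsilon.
(r1,c6): row 1 has {beta,gamma,delta,epsilon,zeta}; column 6 has {beta,gamma,delta,zeta}, so it must be alpha.
(r2,c1): row 2 has {beta,delta,epsilon,zeta}; column 1 has {gamma,zeta}, so it must be alpha.
(r2,c3): row 2 has {alpha,beta,delta,epsilon,zeta}; column 3 has {alpha,beta,delta,epsilon}, so it must be gamma.
(r3,c1): row 3 has {alpha,beta,delta}; column 1 has {alpha,gamma,zeta}, so it must be epsilon.
(r3,c3): row 3 has {alpha,beta,delta,epsilon}; column 3 has {alpha,beta,gamma,delta,epsilon}, so it must be zeta.
(r3,c4): row 3 has {alpha,beta,delta,epsilon,zeta}; column 4 has {alpha,delta,epsilon}, so it must be gamma.
(r5,c4): row 5 has {alpha,epsilon,zeta}; column 4 has {alpha,gamma,delta,epsilon}, so it must be beta.
(r6,c4): row 6 has {alpha}; column 4 has {alpha,beta,gamma,delta,epsilon}, so it must be zeta.
(r6,c5): row 6 has {alpha,zeta}; column 5 has {alpha,beta,delta,epsilon,zeta}, so it must be gamma.
(r6,c6): row 6 has {alpha,gamma,zeta}; column 6 has {alpha,beta,gamma,delta,zeta}, so it must be epsilon.
(r5,c1): row 5 has {alpha,beta,epsilon,zeta}; column 1 has {alpha,gamma,epsilon,zeta}, so it must be delta.
(r5,c2): row 5 has {alpha,beta,delta,epsilon,zeta}; column 2 has {alpha,beta,epsilon,zeta}, so it must be gamma.
(r6,c1): row 6 has {alpha,gamma,epsilon,zeta}; column 1 has {alpha,gamma,delta,epsilon,zeta}, so it must be beta.
(r6,c2): row 6 has {alpha,beta,gamma,epsilon,zeta}; column 2 has {alpha,beta,gamma,epsilon,zeta}, so it must be delta.

gamma zeta beta delta epsilon alpha / alpha beta gamma epsilon zeta delta / epsilon alpha zeta gamma delta beta / zeta epsilon delta alpha beta gamma / delta gamma epsilon beta alpha zeta / beta delta alpha zeta gamma epsilon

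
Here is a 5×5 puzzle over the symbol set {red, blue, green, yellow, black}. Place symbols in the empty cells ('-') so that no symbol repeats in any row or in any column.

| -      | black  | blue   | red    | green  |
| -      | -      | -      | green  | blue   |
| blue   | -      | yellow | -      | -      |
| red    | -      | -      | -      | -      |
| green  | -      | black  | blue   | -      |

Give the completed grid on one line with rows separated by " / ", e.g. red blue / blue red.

yellow black blue red green / black yellow red green blue / blue green yellow black red / red blue green yellow black / green red black blue yellow

At row 1, column 1: row 1 has {red,blue,green,black}; column 1 has {red,blue,green}; that leaves yellow.
At row 2, column 1: row 2 has {blue,green}; column 1 has {red,blue,green,yellow}; that leaves black.
At row 2, column 3: row 2 has {blue,green,black}; column 3 has {blue,yellow,black}; that leaves red.
At row 3, column 4: row 3 has {blue,yellow}; column 4 has {red,blue,green}; that leaves black.
At row 3, column 5: row 3 has {blue,yellow,black}; column 5 has {blue,green}; that leaves red.
At row 4, column 3: row 4 has {red}; column 3 has {red,blue,yellow,black}; that leaves green.
At row 4, column 4: row 4 has {red,green}; column 4 has {red,blue,green,black}; that leaves yellow.
At row 4, column 5: row 4 has {red,green,yellow}; column 5 has {red,blue,green}; that leaves black.
At row 5, column 5: row 5 has {blue,green,black}; column 5 has {red,blue,green,black}; that leaves yellow.
At row 2, column 2: row 2 has {red,blue,green,black}; column 2 has {black}; that leaves yellow.
At row 3, column 2: row 3 has {red,blue,yellow,black}; column 2 has {yellow,black}; that leaves green.
At row 4, column 2: row 4 has {red,green,yellow,black}; column 2 has {green,yellow,black}; that leaves blue.
At row 5, column 2: row 5 has {blue,green,yellow,black}; column 2 has {blue,green,yellow,black}; that leaves red.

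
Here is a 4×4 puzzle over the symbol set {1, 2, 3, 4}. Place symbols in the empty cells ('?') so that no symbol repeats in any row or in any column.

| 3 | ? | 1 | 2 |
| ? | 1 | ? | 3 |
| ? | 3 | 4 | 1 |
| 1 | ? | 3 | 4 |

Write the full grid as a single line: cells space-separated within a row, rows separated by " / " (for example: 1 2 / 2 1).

(r1,c2): row 1 has {1,2,3}; column 2 has {1,3}, so it must be 4.
(r2,c3): row 2 has {1,3}; column 3 has {1,3,4}, so it must be 2.
(r3,c1): row 3 has {1,3,4}; column 1 has {1,3}, so it must be 2.
(r4,c2): row 4 has {1,3,4}; column 2 has {1,3,4}, so it must be 2.
(r2,c1): row 2 has {1,2,3}; column 1 has {1,2,3}, so it must be 4.

3 4 1 2 / 4 1 2 3 / 2 3 4 1 / 1 2 3 4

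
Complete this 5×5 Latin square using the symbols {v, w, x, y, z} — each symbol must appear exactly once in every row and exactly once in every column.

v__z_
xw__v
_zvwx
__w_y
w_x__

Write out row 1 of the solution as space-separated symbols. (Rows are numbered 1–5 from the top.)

(r1,c3): row 1 has {v,z}; column 3 has {v,w,x}, so it must be y.
(r1,c5): row 1 has {v,y,z}; column 5 has {v,x,y}, so it must be w.
(r2,c3): row 2 has {v,w,x}; column 3 has {v,w,x,y}, so it must be z.
(r2,c4): row 2 has {v,w,x,z}; column 4 has {w,z}, so it must be y.
(r3,c1): row 3 has {v,w,x,z}; column 1 has {v,w,x}, so it must be y.
(r4,c1): row 4 has {w,y}; column 1 has {v,w,x,y}, so it must be z.
(r5,c4): row 5 has {w,x}; column 4 has {w,y,z}, so it must be v.
(r5,c5): row 5 has {v,w,x}; column 5 has {v,w,x,y}, so it must be z.
(r1,c2): row 1 has {v,w,y,z}; column 2 has {w,z}, so it must be x.

v x y z w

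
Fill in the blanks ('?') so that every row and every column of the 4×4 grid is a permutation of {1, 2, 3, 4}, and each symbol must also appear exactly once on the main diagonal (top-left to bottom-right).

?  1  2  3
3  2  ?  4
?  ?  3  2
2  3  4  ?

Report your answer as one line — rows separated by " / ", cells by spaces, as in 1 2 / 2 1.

(r1,c1) = 4
(r2,c3) = 1
(r3,c1) = 1
(r3,c2) = 4
(r4,c4) = 1

4 1 2 3 / 3 2 1 4 / 1 4 3 2 / 2 3 4 1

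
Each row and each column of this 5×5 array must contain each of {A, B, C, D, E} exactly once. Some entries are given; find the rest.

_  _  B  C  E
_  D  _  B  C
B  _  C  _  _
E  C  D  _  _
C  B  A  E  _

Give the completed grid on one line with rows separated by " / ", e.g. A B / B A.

(r1,c2): row 1 has {B,C,E}; column 2 has {B,C,D}, so it must be A.
(r2,c1): row 2 has {B,C,D}; column 1 has {B,C,E}, so it must be A.
(r2,c3): row 2 has {A,B,C,D}; column 3 has {A,B,C,D}, so it must be E.
(r3,c2): row 3 has {B,C}; column 2 has {A,B,C,D}, so it must be E.
(r4,c4): row 4 has {C,D,E}; column 4 has {B,C,E}, so it must be A.
(r4,c5): row 4 has {A,C,D,E}; column 5 has {C,E}, so it must be B.
(r5,c5): row 5 has {A,B,C,E}; column 5 has {B,C,E}, so it must be D.
(r1,c1): row 1 has {A,B,C,E}; column 1 has {A,B,C,E}, so it must be D.
(r3,c4): row 3 has {B,C,E}; column 4 has {A,B,C,E}, so it must be D.
(r3,c5): row 3 has {B,C,D,E}; column 5 has {B,C,D,E}, so it must be A.

D A B C E / A D E B C / B E C D A / E C D A B / C B A E D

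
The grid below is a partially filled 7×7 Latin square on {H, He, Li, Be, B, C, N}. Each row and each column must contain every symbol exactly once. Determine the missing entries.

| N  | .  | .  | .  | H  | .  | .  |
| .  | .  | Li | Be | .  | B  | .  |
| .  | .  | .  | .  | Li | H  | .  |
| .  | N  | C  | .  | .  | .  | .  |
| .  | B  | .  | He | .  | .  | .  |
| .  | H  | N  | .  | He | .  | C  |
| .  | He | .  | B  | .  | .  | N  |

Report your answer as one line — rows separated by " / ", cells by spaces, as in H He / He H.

N Li B C H He Be / He C Li Be N B H / C Be He N Li H B / Be N C H B Li He / H B Be He C N Li / B H N Li He Be C / Li He H B Be C N

(r2,c2): row 2 has {Li,Be,B}; column 2 has {H,He,B,N}, so it must be C.
(r2,c5): row 2 has {Li,Be,B,C}; column 5 has {H,He,Li}, so it must be N.
(r3,c2): row 3 has {H,Li}; column 2 has {H,He,B,C,N}, so it must be Be.
(r6,c4): row 6 has {H,He,C,N}; column 4 has {He,Be,B}, so it must be Li.
(r6,c6): row 6 has {H,He,Li,C,N}; column 6 has {H,B}, so it must be Be.
(r1,c2): row 1 has {H,N}; column 2 has {H,He,Be,B,C,N}, so it must be Li.
(r1,c4): row 1 has {H,Li,N}; column 4 has {He,Li,Be,B}, so it must be C.
(r1,c6): row 1 has {H,Li,C,N}; column 6 has {H,Be,B}, so it must be He.
(r3,c4): row 3 has {H,Li,Be}; column 4 has {He,Li,Be,B,C}, so it must be N.
(r4,c4): row 4 has {C,N}; column 4 has {He,Li,Be,B,C,N}, so it must be H.
(r4,c6): row 4 has {H,C,N}; column 6 has {H,He,Be,B}, so it must be Li.
(r6,c1): row 6 has {H,He,Li,Be,C,N}; column 1 has {N}, so it must be B.
(r7,c6): row 7 has {He,B,N}; column 6 has {H,He,Li,Be,B}, so it must be C.
(r5,c6): row 5 has {He,B}; column 6 has {H,He,Li,Be,B,C}, so it must be N.
(r7,c5): row 7 has {He,B,C,N}; column 5 has {H,He,Li,N}, so it must be Be.
(r4,c5): row 4 has {H,Li,C,N}; column 5 has {H,He,Li,Be,N}, so it must be B.
(r5,c5): row 5 has {He,B,N}; column 5 has {H,He,Li,Be,B,N}, so it must be C.
(r7,c3): row 7 has {He,Be,B,C,N}; column 3 has {Li,C,N}, so it must be H.
(r5,c3): row 5 has {He,B,C,N}; column 3 has {H,Li,C,N}, so it must be Be.
(r7,c1): row 7 has {H,He,Be,B,C,N}; column 1 has {B,N}, so it must be Li.
(r1,c3): row 1 has {H,He,Li,C,N}; column 3 has {H,Li,Be,C,N}, so it must be B.
(r1,c7): row 1 has {H,He,Li,B,C,N}; column 7 has {C,N}, so it must be Be.
(r3,c3): row 3 has {H,Li,Be,N}; column 3 has {H,Li,Be,B,C,N}, so it must be He.
(r3,c7): row 3 has {H,He,Li,Be,N}; column 7 has {Be,C,N}, so it must be B.
(r4,c7): row 4 has {H,Li,B,C,N}; column 7 has {Be,B,C,N}, so it must be He.
(r5,c1): row 5 has {He,Be,B,C,N}; column 1 has {Li,B,N}, so it must be H.
(r5,c7): row 5 has {H,He,Be,B,C,N}; column 7 has {He,Be,B,C,N}, so it must be Li.
(r2,c1): row 2 has {Li,Be,B,C,N}; column 1 has {H,Li,B,N}, so it must be He.
(r2,c7): row 2 has {He,Li,Be,B,C,N}; column 7 has {He,Li,Be,B,C,N}, so it must be H.
(r3,c1): row 3 has {H,He,Li,Be,B,N}; column 1 has {H,He,Li,B,N}, so it must be C.
(r4,c1): row 4 has {H,He,Li,B,C,N}; column 1 has {H,He,Li,B,C,N}, so it must be Be.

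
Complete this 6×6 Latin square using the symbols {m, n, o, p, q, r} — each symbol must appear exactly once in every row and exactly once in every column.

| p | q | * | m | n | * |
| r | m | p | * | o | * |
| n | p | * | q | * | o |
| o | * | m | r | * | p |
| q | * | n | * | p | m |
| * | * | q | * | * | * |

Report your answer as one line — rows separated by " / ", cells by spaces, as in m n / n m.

p q o m n r / r m p n o q / n p r q m o / o n m r q p / q r n o p m / m o q p r n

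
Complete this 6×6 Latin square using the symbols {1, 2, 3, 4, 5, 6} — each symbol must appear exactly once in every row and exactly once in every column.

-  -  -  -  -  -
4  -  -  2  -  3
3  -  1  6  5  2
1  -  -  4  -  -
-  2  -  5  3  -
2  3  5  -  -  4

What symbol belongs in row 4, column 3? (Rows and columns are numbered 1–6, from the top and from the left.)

At row 2, column 3: row 2 has {2,3,4}; column 3 has {1,5}; that leaves 6.
At row 2, column 5: row 2 has {2,3,4,6}; column 5 has {3,5}; that leaves 1.
At row 3, column 2: row 3 has {1,2,3,5,6}; column 2 has {2,3}; that leaves 4.
At row 5, column 1: row 5 has {2,3,5}; column 1 has {1,2,3,4}; that leaves 6.
At row 5, column 3: row 5 has {2,3,5,6}; column 3 has {1,5,6}; that leaves 4.
At row 5, column 6: row 5 has {2,3,4,5,6}; column 6 has {2,3,4}; that leaves 1.
At row 6, column 4: row 6 has {2,3,4,5}; column 4 has {2,4,5,6}; that leaves 1.
At row 6, column 5: row 6 has {1,2,3,4,5}; column 5 has {1,3,5}; that leaves 6.
At row 1, column 1: row 1 is empty so far; column 1 has {1,2,3,4,6}; that leaves 5.
At row 1, column 4: row 1 has {5}; column 4 has {1,2,4,5,6}; that leaves 3.
At row 1, column 6: row 1 has {3,5}; column 6 has {1,2,3,4}; that leaves 6.
At row 2, column 2: row 2 has {1,2,3,4,6}; column 2 has {2,3,4}; that leaves 5.
At row 4, column 2: row 4 has {1,4}; column 2 has {2,3,4,5}; that leaves 6.
At row 4, column 5: row 4 has {1,4,6}; column 5 has {1,3,5,6}; that leaves 2.
At row 4, column 6: row 4 has {1,2,4,6}; column 6 has {1,2,3,4,6}; that leaves 5.
At row 1, column 2: row 1 has {3,5,6}; column 2 has {2,3,4,5,6}; that leaves 1.
At row 1, column 3: row 1 has {1,3,5,6}; column 3 has {1,4,5,6}; that leaves 2.
At row 1, column 5: row 1 has {1,2,3,5,6}; column 5 has {1,2,3,5,6}; that leaves 4.
At row 4, column 3: row 4 has {1,2,4,5,6}; column 3 has {1,2,4,5,6}; that leaves 3.

3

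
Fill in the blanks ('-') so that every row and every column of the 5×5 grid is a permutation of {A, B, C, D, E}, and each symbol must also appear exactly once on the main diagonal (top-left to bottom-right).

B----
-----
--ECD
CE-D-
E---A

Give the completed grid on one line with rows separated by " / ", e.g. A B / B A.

(r2,c2) = C
(r3,c1) = A
(r3,c2) = B
(r4,c5) = B
(r5,c2) = D
(r5,c4) = B
(r1,c2) = A
(r1,c4) = E
(r1,c5) = C
(r2,c1) = D
(r2,c4) = A
(r2,c5) = E
(r4,c3) = A
(r5,c3) = C
(r1,c3) = D
(r2,c3) = B

B A D E C / D C B A E / A B E C D / C E A D B / E D C B A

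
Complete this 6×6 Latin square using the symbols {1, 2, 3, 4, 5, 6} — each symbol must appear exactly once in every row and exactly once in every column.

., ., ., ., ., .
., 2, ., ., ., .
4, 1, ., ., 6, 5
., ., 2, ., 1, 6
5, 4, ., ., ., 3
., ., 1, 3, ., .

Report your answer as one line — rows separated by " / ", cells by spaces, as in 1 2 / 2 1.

1 3 5 6 4 2 / 6 2 4 5 3 1 / 4 1 3 2 6 5 / 3 5 2 4 1 6 / 5 4 6 1 2 3 / 2 6 1 3 5 4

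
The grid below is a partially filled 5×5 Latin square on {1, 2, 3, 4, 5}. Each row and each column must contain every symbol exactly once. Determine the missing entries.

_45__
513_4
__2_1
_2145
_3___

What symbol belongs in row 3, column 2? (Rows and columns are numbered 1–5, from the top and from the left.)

5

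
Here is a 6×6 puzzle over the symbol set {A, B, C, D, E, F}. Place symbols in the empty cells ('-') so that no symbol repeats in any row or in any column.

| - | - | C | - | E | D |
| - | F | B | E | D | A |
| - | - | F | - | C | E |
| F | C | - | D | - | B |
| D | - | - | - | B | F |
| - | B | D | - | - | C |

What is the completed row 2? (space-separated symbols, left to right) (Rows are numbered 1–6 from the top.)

C F B E D A

(r1,c2) = A
(r2,c1) = C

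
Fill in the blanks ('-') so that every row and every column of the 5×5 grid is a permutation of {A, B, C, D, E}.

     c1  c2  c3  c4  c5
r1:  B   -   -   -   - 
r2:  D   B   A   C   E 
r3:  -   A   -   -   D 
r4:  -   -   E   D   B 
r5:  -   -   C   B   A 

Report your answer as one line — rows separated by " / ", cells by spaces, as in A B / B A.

B E D A C / D B A C E / C A B E D / A C E D B / E D C B A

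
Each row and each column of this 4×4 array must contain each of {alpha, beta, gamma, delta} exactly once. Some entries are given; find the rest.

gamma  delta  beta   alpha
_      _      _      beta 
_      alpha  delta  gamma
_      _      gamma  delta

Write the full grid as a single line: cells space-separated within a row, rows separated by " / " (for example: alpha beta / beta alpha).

gamma delta beta alpha / delta gamma alpha beta / beta alpha delta gamma / alpha beta gamma delta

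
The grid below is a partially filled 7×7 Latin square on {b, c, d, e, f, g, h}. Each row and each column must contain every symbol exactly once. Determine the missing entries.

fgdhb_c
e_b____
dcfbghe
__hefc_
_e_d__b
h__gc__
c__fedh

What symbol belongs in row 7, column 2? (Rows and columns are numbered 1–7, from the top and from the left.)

Cell (r1,c6): row 1 has {b,c,d,f,g,h}; column 6 has {c,d,h} → e.
Cell (r2,c4): row 2 has {b,e}; column 4 has {b,d,e,f,g,h} → c.
Cell (r5,c1): row 5 has {b,d,e}; column 1 has {c,d,e,f,h} → g.
Cell (r5,c3): row 5 has {b,d,e,g}; column 3 has {b,d,f,h} → c.
Cell (r5,c5): row 5 has {b,c,d,e,g}; column 5 has {b,c,e,f,g} → h.
Cell (r5,c6): row 5 has {b,c,d,e,g,h}; column 6 has {c,d,e,h} → f.
Cell (r6,c3): row 6 has {c,g,h}; column 3 has {b,c,d,f,h} → e.
Cell (r6,c6): row 6 has {c,e,g,h}; column 6 has {c,d,e,f,h} → b.
Cell (r7,c2): row 7 has {c,d,e,f,h}; column 2 has {c,e,g} → b.

b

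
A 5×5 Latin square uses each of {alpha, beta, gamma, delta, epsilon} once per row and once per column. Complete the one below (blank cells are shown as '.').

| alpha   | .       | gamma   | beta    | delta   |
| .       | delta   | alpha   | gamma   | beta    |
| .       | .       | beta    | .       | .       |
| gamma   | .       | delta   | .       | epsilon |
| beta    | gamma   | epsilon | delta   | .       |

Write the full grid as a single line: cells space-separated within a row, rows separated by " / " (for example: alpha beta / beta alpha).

alpha epsilon gamma beta delta / epsilon delta alpha gamma beta / delta alpha beta epsilon gamma / gamma beta delta alpha epsilon / beta gamma epsilon delta alpha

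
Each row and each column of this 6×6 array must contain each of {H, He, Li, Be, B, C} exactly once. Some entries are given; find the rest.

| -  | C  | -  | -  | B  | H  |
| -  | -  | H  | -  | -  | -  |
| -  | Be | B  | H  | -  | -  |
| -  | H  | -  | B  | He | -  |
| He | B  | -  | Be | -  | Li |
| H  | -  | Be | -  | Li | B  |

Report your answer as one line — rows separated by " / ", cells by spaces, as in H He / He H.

Be C He Li B H / B Li H He Be C / Li Be B H C He / C H Li B He Be / He B C Be H Li / H He Be C Li B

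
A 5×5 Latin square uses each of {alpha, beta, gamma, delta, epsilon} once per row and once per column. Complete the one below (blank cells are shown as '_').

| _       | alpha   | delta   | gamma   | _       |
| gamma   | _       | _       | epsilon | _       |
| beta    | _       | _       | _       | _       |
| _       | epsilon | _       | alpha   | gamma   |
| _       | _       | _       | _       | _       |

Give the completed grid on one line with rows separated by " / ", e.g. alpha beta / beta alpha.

At row 1, column 1: row 1 has {alpha,gamma,delta}; column 1 has {beta,gamma}; that leaves epsilon.
At row 1, column 5: row 1 has {alpha,gamma,delta,epsilon}; column 5 has {gamma}; that leaves beta.
At row 3, column 4: row 3 has {beta}; column 4 has {alpha,gamma,epsilon}; that leaves delta.
At row 4, column 1: row 4 has {alpha,gamma,epsilon}; column 1 has {beta,gamma,epsilon}; that leaves delta.
At row 4, column 3: row 4 has {alpha,gamma,delta,epsilon}; column 3 has {delta}; that leaves beta.
At row 5, column 1: row 5 is empty so far; column 1 has {beta,gamma,delta,epsilon}; that leaves alpha.
At row 5, column 4: row 5 has {alpha}; column 4 has {alpha,gamma,delta,epsilon}; that leaves beta.
At row 2, column 3: row 2 has {gamma,epsilon}; column 3 has {beta,delta}; that leaves alpha.
At row 2, column 5: row 2 has {alpha,gamma,epsilon}; column 5 has {beta,gamma}; that leaves delta.
At row 3, column 2: row 3 has {beta,delta}; column 2 has {alpha,epsilon}; that leaves gamma.
At row 3, column 3: row 3 has {beta,gamma,delta}; column 3 has {alpha,beta,delta}; that leaves epsilon.
At row 3, column 5: row 3 has {beta,gamma,delta,epsilon}; column 5 has {beta,gamma,delta}; that leaves alpha.
At row 5, column 2: row 5 has {alpha,beta}; column 2 has {alpha,gamma,epsilon}; that leaves delta.
At row 5, column 3: row 5 has {alpha,beta,delta}; column 3 has {alpha,beta,delta,epsilon}; that leaves gamma.
At row 5, column 5: row 5 has {alpha,beta,gamma,delta}; column 5 has {alpha,beta,gamma,delta}; that leaves epsilon.
At row 2, column 2: row 2 has {alpha,gamma,delta,epsilon}; column 2 has {alpha,gamma,delta,epsilon}; that leaves beta.

epsilon alpha delta gamma beta / gamma beta alpha epsilon delta / beta gamma epsilon delta alpha / delta epsilon beta alpha gamma / alpha delta gamma beta epsilon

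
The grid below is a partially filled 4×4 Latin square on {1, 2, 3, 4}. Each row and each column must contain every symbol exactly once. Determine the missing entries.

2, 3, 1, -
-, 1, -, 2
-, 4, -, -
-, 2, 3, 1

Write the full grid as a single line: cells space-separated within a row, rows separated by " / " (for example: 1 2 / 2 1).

2 3 1 4 / 3 1 4 2 / 1 4 2 3 / 4 2 3 1

(r1,c4) = 4
(r2,c3) = 4
(r3,c3) = 2
(r3,c4) = 3
(r4,c1) = 4
(r2,c1) = 3
(r3,c1) = 1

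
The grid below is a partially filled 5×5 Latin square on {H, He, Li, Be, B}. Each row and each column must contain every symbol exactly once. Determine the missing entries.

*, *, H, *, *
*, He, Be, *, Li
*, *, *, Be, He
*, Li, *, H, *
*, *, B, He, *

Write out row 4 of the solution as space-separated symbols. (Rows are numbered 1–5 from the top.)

(r2,c4): row 2 has {He,Li,Be}; column 4 has {H,He,Be}, so it must be B.
(r3,c3): row 3 has {He,Be}; column 3 has {H,Be,B}, so it must be Li.
(r4,c3): row 4 has {H,Li}; column 3 has {H,Li,Be,B}, so it must be He.
(r1,c4): row 1 has {H}; column 4 has {H,He,Be,B}, so it must be Li.
(r2,c1): row 2 has {He,Li,Be,B}; column 1 is empty so far, so it must be H.
(r3,c1): row 3 has {He,Li,Be}; column 1 has {H}, so it must be B.
(r3,c2): row 3 has {He,Li,Be,B}; column 2 has {He,Li}, so it must be H.
(r4,c1): row 4 has {H,He,Li}; column 1 has {H,B}, so it must be Be.
(r4,c5): row 4 has {H,He,Li,Be}; column 5 has {He,Li}, so it must be B.

Be Li He H B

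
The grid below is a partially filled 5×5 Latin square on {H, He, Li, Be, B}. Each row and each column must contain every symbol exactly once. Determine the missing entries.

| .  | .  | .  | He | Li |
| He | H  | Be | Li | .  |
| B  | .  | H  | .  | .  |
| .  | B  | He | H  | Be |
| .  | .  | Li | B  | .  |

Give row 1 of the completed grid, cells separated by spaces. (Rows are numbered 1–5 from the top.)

H Be B He Li

Cell (r1,c2): row 1 has {He,Li}; column 2 has {H,B} → Be.
Cell (r1,c3): row 1 has {He,Li,Be}; column 3 has {H,He,Li,Be} → B.
Cell (r2,c5): row 2 has {H,He,Li,Be}; column 5 has {Li,Be} → B.
Cell (r3,c4): row 3 has {H,B}; column 4 has {H,He,Li,B} → Be.
Cell (r3,c5): row 3 has {H,Be,B}; column 5 has {Li,Be,B} → He.
Cell (r4,c1): row 4 has {H,He,Be,B}; column 1 has {He,B} → Li.
Cell (r5,c2): row 5 has {Li,B}; column 2 has {H,Be,B} → He.
Cell (r5,c5): row 5 has {He,Li,B}; column 5 has {He,Li,Be,B} → H.
Cell (r1,c1): row 1 has {He,Li,Be,B}; column 1 has {He,Li,B} → H.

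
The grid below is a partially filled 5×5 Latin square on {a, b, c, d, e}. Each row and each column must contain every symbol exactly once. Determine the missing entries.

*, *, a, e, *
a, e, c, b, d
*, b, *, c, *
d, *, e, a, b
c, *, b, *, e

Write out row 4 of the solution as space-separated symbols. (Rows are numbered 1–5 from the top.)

d c e a b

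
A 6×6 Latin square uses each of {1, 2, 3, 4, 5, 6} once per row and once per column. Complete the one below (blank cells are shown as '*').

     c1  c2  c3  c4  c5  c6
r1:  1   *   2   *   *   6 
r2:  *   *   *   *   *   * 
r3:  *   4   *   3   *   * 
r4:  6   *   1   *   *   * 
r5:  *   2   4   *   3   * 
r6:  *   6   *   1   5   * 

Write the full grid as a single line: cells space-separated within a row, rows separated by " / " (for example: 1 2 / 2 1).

1 3 2 5 4 6 / 3 1 5 2 6 4 / 2 4 6 3 1 5 / 6 5 1 4 2 3 / 5 2 4 6 3 1 / 4 6 3 1 5 2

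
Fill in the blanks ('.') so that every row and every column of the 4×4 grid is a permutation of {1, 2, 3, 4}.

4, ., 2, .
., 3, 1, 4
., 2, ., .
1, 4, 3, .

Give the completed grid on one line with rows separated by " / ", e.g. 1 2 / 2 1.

4 1 2 3 / 2 3 1 4 / 3 2 4 1 / 1 4 3 2

Cell (r1,c2): row 1 has {2,4}; column 2 has {2,3,4} → 1.
Cell (r1,c4): row 1 has {1,2,4}; column 4 has {4} → 3.
Cell (r2,c1): row 2 has {1,3,4}; column 1 has {1,4} → 2.
Cell (r3,c1): row 3 has {2}; column 1 has {1,2,4} → 3.
Cell (r3,c3): row 3 has {2,3}; column 3 has {1,2,3} → 4.
Cell (r3,c4): row 3 has {2,3,4}; column 4 has {3,4} → 1.
Cell (r4,c4): row 4 has {1,3,4}; column 4 has {1,3,4} → 2.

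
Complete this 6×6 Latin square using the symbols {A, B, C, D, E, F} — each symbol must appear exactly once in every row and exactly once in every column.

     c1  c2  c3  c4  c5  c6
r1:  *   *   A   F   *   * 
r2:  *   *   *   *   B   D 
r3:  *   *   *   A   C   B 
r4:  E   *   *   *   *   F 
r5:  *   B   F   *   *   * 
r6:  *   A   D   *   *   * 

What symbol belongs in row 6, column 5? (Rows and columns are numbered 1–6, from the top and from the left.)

F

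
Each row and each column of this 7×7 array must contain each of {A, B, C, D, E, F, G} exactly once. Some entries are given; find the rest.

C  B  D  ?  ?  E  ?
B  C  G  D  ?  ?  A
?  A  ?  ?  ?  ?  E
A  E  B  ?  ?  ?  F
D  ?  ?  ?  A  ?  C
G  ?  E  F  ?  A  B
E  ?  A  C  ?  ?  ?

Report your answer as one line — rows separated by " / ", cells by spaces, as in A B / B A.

C B D A F E G / B C G D E F A / F A C B G D E / A E B G D C F / D G F E A B C / G D E F C A B / E F A C B G D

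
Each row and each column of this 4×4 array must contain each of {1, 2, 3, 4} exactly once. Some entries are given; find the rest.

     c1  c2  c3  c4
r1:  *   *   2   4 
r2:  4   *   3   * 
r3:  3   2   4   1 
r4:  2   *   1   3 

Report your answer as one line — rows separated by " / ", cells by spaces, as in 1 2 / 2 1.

1 3 2 4 / 4 1 3 2 / 3 2 4 1 / 2 4 1 3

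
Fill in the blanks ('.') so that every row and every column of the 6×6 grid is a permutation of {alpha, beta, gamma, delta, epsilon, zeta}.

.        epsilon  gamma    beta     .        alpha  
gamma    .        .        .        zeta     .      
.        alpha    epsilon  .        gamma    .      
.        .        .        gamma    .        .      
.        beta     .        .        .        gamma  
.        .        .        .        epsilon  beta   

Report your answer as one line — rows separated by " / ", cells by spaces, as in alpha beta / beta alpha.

(r1,c5) = delta
(r2,c2) = delta
(r2,c6) = epsilon
(r4,c2) = zeta
(r4,c6) = delta
(r5,c5) = alpha
(r6,c2) = gamma
(r1,c1) = zeta
(r2,c4) = alpha
(r3,c6) = zeta
(r4,c5) = beta
(r2,c3) = beta
(r3,c4) = delta
(r4,c3) = alpha
(r6,c4) = zeta
(r3,c1) = beta
(r4,c1) = epsilon
(r5,c1) = delta
(r5,c3) = zeta
(r5,c4) = epsilon
(r6,c1) = alpha
(r6,c3) = delta

zeta epsilon gamma beta delta alpha / gamma delta beta alpha zeta epsilon / beta alpha epsilon delta gamma zeta / epsilon zeta alpha gamma beta delta / delta beta zeta epsilon alpha gamma / alpha gamma delta zeta epsilon beta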